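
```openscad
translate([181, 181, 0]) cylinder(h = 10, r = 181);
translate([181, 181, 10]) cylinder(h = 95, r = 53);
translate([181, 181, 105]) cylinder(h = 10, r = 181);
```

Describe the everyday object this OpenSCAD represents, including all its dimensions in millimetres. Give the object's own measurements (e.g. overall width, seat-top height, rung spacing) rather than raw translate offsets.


A spool: two coaxial disc flanges of radius 181 mm and thickness 10 mm, joined by a core cylinder of radius 53 mm and height 95 mm. The lower flange rests on z = 0 and the three cylinders share a vertical axis.


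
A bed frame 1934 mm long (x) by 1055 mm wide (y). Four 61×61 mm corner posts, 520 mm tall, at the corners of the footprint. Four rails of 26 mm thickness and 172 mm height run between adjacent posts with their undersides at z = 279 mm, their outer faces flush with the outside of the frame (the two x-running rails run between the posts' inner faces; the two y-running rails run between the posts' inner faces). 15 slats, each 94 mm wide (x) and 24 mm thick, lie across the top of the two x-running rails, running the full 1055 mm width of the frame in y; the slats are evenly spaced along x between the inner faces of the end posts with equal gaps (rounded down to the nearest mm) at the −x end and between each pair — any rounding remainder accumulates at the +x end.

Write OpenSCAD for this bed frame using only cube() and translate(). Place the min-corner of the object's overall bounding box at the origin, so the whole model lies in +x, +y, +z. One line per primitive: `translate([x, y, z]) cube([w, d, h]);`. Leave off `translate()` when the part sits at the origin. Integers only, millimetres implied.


cube([61, 61, 520]);
translate([0, 994, 0]) cube([61, 61, 520]);
translate([1873, 0, 0]) cube([61, 61, 520]);
translate([1873, 994, 0]) cube([61, 61, 520]);
translate([61, 0, 279]) cube([1812, 26, 172]);
translate([61, 1029, 279]) cube([1812, 26, 172]);
translate([0, 61, 279]) cube([26, 933, 172]);
translate([1908, 61, 279]) cube([26, 933, 172]);
translate([86, 0, 451]) cube([94, 1055, 24]);
translate([205, 0, 451]) cube([94, 1055, 24]);
translate([324, 0, 451]) cube([94, 1055, 24]);
translate([443, 0, 451]) cube([94, 1055, 24]);
translate([562, 0, 451]) cube([94, 1055, 24]);
translate([681, 0, 451]) cube([94, 1055, 24]);
translate([800, 0, 451]) cube([94, 1055, 24]);
translate([919, 0, 451]) cube([94, 1055, 24]);
translate([1038, 0, 451]) cube([94, 1055, 24]);
translate([1157, 0, 451]) cube([94, 1055, 24]);
translate([1276, 0, 451]) cube([94, 1055, 24]);
translate([1395, 0, 451]) cube([94, 1055, 24]);
translate([1514, 0, 451]) cube([94, 1055, 24]);
translate([1633, 0, 451]) cube([94, 1055, 24]);
translate([1752, 0, 451]) cube([94, 1055, 24]);


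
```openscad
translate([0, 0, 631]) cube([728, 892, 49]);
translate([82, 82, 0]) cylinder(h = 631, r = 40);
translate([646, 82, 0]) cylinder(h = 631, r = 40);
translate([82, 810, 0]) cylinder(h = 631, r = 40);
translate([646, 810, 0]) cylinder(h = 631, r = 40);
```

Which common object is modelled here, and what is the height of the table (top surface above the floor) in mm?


A table. The table height is 680 mm.

A 728×892×49 slab sits at z = 631 on four Ø80 mm round legs — a table. The top surface is at 631 + 49 = 680 mm.


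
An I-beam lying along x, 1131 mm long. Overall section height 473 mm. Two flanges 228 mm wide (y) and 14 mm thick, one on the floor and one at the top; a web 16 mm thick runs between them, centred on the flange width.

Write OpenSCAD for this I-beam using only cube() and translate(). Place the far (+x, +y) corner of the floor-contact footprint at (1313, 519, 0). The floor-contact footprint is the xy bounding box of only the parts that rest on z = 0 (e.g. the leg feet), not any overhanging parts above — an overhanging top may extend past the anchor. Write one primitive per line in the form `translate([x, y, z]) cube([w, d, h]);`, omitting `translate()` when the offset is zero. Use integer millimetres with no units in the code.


translate([182, 291, 0]) cube([1131, 228, 14]);
translate([182, 397, 14]) cube([1131, 16, 445]);
translate([182, 291, 459]) cube([1131, 228, 14]);


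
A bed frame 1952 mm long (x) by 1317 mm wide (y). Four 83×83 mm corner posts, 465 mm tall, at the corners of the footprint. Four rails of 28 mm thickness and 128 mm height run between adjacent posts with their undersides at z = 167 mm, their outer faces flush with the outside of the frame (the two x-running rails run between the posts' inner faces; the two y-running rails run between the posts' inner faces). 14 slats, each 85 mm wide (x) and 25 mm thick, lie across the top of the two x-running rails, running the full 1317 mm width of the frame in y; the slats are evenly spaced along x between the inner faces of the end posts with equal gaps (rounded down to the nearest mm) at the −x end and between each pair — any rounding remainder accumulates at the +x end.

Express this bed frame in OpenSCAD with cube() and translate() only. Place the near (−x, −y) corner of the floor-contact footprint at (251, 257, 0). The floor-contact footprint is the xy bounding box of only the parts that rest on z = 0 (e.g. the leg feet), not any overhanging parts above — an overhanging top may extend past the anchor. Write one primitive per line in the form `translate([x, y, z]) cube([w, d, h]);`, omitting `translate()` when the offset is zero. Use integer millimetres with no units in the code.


translate([251, 257, 0]) cube([83, 83, 465]);
translate([251, 1491, 0]) cube([83, 83, 465]);
translate([2120, 257, 0]) cube([83, 83, 465]);
translate([2120, 1491, 0]) cube([83, 83, 465]);
translate([334, 257, 167]) cube([1786, 28, 128]);
translate([334, 1546, 167]) cube([1786, 28, 128]);
translate([251, 340, 167]) cube([28, 1151, 128]);
translate([2175, 340, 167]) cube([28, 1151, 128]);
translate([373, 257, 295]) cube([85, 1317, 25]);
translate([497, 257, 295]) cube([85, 1317, 25]);
translate([621, 257, 295]) cube([85, 1317, 25]);
translate([745, 257, 295]) cube([85, 1317, 25]);
translate([869, 257, 295]) cube([85, 1317, 25]);
translate([993, 257, 295]) cube([85, 1317, 25]);
translate([1117, 257, 295]) cube([85, 1317, 25]);
translate([1241, 257, 295]) cube([85, 1317, 25]);
translate([1365, 257, 295]) cube([85, 1317, 25]);
translate([1489, 257, 295]) cube([85, 1317, 25]);
translate([1613, 257, 295]) cube([85, 1317, 25]);
translate([1737, 257, 295]) cube([85, 1317, 25]);
translate([1861, 257, 295]) cube([85, 1317, 25]);
translate([1985, 257, 295]) cube([85, 1317, 25]);


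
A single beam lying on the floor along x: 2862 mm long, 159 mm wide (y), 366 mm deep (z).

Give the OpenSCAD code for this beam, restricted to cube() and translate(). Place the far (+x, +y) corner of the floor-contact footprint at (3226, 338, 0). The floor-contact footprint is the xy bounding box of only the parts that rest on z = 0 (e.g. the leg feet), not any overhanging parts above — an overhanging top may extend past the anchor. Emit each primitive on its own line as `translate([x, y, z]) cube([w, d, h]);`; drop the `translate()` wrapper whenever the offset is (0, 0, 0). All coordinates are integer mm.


translate([364, 179, 0]) cube([2862, 159, 366]);


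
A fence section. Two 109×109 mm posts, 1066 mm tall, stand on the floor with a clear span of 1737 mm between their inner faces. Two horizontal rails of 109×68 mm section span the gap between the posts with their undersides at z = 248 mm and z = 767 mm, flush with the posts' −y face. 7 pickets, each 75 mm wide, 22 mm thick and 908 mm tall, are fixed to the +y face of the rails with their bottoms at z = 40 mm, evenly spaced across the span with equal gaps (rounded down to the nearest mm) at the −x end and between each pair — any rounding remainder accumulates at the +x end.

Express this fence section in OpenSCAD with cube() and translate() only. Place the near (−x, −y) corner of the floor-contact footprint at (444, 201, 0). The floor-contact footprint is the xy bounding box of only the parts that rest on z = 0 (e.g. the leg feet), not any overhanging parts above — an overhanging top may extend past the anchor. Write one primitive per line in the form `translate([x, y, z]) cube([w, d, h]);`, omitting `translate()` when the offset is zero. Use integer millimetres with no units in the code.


translate([444, 201, 0]) cube([109, 109, 1066]);
translate([2290, 201, 0]) cube([109, 109, 1066]);
translate([553, 201, 248]) cube([1737, 109, 68]);
translate([553, 201, 767]) cube([1737, 109, 68]);
translate([704, 310, 40]) cube([75, 22, 908]);
translate([930, 310, 40]) cube([75, 22, 908]);
translate([1156, 310, 40]) cube([75, 22, 908]);
translate([1382, 310, 40]) cube([75, 22, 908]);
translate([1608, 310, 40]) cube([75, 22, 908]);
translate([1834, 310, 40]) cube([75, 22, 908]);
translate([2060, 310, 40]) cube([75, 22, 908]);


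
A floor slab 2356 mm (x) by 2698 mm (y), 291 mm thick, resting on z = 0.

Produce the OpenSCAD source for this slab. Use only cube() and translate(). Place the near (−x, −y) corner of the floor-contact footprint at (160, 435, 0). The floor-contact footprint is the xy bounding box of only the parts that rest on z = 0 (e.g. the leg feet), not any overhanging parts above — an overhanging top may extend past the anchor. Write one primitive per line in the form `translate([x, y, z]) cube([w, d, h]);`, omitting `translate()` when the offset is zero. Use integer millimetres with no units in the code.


translate([160, 435, 0]) cube([2356, 2698, 291]);


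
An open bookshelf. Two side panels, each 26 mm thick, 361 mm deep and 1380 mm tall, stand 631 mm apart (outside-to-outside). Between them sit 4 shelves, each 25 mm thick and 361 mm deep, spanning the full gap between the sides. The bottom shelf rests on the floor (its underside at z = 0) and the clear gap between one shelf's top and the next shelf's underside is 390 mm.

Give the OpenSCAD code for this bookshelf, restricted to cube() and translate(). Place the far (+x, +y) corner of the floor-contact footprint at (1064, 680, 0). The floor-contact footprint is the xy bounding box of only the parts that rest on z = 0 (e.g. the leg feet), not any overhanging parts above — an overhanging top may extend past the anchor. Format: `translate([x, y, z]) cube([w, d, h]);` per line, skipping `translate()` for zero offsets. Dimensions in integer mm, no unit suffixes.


translate([433, 319, 0]) cube([26, 361, 1380]);
translate([1038, 319, 0]) cube([26, 361, 1380]);
translate([459, 319, 0]) cube([579, 361, 25]);
translate([459, 319, 415]) cube([579, 361, 25]);
translate([459, 319, 830]) cube([579, 361, 25]);
translate([459, 319, 1245]) cube([579, 361, 25]);


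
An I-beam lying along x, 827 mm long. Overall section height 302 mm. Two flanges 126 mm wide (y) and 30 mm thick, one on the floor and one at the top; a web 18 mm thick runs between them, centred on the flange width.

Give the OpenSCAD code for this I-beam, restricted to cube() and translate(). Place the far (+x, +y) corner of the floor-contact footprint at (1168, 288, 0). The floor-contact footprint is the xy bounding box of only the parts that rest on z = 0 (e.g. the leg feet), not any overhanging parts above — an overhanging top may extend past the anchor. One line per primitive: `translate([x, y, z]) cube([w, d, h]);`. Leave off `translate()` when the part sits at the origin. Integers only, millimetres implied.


translate([341, 162, 0]) cube([827, 126, 30]);
translate([341, 216, 30]) cube([827, 18, 242]);
translate([341, 162, 272]) cube([827, 126, 30]);


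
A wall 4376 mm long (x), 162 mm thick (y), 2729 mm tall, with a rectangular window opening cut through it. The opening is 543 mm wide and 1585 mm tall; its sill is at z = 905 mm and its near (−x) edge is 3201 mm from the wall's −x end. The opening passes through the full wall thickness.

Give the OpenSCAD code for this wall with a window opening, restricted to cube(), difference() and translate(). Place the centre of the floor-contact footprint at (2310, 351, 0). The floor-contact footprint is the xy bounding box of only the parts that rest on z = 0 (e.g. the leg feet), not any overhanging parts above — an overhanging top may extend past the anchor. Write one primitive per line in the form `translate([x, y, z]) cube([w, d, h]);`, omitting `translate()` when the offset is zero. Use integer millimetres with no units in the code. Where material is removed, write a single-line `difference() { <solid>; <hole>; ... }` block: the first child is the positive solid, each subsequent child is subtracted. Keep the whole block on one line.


difference() { translate([122, 270, 0]) cube([4376, 162, 2729]); translate([3323, 270, 905]) cube([543, 162, 1585]); }


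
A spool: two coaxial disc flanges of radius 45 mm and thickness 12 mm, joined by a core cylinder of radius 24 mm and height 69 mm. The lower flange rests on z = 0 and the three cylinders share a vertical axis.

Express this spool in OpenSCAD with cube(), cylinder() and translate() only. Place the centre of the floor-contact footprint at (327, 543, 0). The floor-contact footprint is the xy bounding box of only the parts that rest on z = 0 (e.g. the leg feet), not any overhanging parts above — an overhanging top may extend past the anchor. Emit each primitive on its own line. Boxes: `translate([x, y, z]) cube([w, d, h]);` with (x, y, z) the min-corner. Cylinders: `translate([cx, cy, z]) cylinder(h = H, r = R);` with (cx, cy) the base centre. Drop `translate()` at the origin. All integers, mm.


translate([327, 543, 0]) cylinder(h = 12, r = 45);
translate([327, 543, 12]) cylinder(h = 69, r = 24);
translate([327, 543, 81]) cylinder(h = 12, r = 45);


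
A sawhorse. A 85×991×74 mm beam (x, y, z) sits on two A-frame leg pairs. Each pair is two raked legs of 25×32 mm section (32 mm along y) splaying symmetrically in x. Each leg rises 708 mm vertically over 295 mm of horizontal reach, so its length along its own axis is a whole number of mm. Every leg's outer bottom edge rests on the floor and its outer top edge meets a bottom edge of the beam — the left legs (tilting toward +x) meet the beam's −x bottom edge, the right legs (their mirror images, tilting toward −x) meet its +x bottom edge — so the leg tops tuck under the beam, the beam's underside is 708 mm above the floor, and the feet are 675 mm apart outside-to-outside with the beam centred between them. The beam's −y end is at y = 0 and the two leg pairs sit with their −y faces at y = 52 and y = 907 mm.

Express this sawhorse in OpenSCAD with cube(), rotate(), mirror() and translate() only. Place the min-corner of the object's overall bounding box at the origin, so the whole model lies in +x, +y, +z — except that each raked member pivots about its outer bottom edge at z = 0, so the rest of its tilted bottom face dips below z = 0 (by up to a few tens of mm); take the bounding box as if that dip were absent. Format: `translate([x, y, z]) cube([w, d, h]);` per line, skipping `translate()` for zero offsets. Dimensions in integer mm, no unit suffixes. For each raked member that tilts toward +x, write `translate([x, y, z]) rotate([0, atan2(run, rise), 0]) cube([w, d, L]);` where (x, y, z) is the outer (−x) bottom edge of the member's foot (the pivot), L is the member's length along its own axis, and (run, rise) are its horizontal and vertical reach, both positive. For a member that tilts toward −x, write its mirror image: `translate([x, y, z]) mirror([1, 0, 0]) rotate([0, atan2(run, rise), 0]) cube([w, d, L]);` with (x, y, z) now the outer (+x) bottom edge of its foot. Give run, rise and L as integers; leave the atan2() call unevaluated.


translate([295, 0, 708]) cube([85, 991, 74]);
translate([0, 52, 0]) rotate([0, atan2(295, 708), 0]) cube([25, 32, 767]);
translate([675, 52, 0]) mirror([1, 0, 0]) rotate([0, atan2(295, 708), 0]) cube([25, 32, 767]);
translate([0, 907, 0]) rotate([0, atan2(295, 708), 0]) cube([25, 32, 767]);
translate([675, 907, 0]) mirror([1, 0, 0]) rotate([0, atan2(295, 708), 0]) cube([25, 32, 767]);


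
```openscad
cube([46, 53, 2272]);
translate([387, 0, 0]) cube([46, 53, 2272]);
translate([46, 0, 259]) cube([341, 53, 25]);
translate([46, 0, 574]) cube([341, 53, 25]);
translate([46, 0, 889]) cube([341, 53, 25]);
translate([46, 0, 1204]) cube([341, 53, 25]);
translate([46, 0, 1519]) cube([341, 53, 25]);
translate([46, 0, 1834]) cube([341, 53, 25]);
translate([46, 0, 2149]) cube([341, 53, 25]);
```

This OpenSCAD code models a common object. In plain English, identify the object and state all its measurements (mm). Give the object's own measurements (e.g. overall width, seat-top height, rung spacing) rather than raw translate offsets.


A straight ladder. Two 46×53 mm vertical rails, 2272 mm tall, stand 433 mm apart (outside-to-outside) with their front faces coplanar on the −y side. 7 rungs, each 53 mm deep and 25 mm tall, span between the inner faces of the rails, front faces flush with the rails. The lowest rung's underside is at z = 259 mm and rungs are spaced 315 mm apart (underside to underside).


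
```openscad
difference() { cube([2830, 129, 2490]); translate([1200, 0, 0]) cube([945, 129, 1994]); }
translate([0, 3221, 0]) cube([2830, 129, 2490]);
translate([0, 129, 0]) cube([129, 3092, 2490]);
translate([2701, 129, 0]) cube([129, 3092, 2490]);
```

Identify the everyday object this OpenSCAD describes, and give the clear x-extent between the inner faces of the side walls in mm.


A single room. The interior width is 2572 mm.

Four walls enclosing a rectangle with a door in the front wall — a room. Outside width 2830 minus two 129 mm walls gives 2572 mm.


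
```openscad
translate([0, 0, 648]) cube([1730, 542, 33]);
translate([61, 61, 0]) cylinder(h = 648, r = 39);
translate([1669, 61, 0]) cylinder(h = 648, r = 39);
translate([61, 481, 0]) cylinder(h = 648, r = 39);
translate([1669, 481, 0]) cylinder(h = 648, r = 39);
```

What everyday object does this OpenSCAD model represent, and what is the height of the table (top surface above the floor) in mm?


A table. The table height is 681 mm.

A 1730×542×33 slab sits at z = 648 on four Ø78 mm round legs — a table. The top surface is at 648 + 33 = 681 mm.


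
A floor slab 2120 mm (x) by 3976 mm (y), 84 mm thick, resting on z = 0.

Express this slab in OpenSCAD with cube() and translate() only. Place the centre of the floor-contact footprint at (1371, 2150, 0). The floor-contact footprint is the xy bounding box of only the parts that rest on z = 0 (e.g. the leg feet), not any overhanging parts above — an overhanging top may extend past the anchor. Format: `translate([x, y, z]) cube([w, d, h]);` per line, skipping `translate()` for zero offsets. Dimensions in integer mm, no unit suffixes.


translate([311, 162, 0]) cube([2120, 3976, 84]);


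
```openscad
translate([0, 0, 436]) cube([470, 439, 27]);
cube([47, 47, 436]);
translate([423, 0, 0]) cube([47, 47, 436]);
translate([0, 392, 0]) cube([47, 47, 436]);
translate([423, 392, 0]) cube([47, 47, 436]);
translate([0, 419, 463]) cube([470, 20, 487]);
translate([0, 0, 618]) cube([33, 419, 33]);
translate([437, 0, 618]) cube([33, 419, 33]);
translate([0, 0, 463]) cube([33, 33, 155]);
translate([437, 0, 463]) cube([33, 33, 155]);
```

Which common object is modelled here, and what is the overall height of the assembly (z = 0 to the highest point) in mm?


A chair. The overall height is 950 mm.

A slab on four corner posts with a tall panel at the back — a chair. The seat slab sits at z = 436 with thickness 27, and the 487 mm backrest starts at the seat top, so the overall height is 436 + 27 + 487 = 950 mm.


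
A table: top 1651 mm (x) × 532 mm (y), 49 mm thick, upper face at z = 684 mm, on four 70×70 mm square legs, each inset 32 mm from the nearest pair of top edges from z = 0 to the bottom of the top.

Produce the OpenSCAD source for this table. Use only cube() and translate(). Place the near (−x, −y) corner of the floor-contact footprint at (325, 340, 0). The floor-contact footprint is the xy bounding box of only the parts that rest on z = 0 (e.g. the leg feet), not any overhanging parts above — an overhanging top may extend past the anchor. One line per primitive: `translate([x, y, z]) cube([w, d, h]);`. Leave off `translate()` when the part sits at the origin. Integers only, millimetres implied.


translate([293, 308, 635]) cube([1651, 532, 49]);
translate([325, 340, 0]) cube([70, 70, 635]);
translate([1842, 340, 0]) cube([70, 70, 635]);
translate([325, 738, 0]) cube([70, 70, 635]);
translate([1842, 738, 0]) cube([70, 70, 635]);


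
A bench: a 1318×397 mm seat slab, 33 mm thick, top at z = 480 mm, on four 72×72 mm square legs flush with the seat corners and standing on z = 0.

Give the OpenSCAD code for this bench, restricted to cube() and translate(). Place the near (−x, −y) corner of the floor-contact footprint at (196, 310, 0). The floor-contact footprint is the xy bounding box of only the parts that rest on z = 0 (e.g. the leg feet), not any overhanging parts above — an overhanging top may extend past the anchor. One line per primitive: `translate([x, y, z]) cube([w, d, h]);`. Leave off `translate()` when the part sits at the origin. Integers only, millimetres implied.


translate([196, 310, 447]) cube([1318, 397, 33]);
translate([196, 310, 0]) cube([72, 72, 447]);
translate([196, 635, 0]) cube([72, 72, 447]);
translate([1442, 310, 0]) cube([72, 72, 447]);
translate([1442, 635, 0]) cube([72, 72, 447]);


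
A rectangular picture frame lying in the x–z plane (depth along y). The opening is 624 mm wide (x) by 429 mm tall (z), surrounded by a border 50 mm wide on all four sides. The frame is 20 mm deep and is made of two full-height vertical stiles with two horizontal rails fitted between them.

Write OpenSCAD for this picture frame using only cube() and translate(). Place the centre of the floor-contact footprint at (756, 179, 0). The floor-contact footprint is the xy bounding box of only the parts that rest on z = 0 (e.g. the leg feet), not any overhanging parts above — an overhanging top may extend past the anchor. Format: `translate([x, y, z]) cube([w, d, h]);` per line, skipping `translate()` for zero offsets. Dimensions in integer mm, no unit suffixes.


translate([394, 169, 0]) cube([50, 20, 529]);
translate([1068, 169, 0]) cube([50, 20, 529]);
translate([444, 169, 0]) cube([624, 20, 50]);
translate([444, 169, 479]) cube([624, 20, 50]);


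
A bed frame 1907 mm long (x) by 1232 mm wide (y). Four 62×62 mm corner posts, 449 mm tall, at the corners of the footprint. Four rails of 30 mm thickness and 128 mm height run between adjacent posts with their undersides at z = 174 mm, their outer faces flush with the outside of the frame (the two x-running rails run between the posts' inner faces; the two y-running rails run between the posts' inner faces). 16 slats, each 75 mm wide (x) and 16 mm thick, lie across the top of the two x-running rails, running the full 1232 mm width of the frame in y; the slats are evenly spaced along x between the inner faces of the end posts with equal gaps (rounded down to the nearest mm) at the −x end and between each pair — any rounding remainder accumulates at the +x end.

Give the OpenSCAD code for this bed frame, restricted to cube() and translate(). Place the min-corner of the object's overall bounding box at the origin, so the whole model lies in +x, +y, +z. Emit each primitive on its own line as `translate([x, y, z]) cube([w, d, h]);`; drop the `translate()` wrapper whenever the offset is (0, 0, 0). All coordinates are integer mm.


cube([62, 62, 449]);
translate([0, 1170, 0]) cube([62, 62, 449]);
translate([1845, 0, 0]) cube([62, 62, 449]);
translate([1845, 1170, 0]) cube([62, 62, 449]);
translate([62, 0, 174]) cube([1783, 30, 128]);
translate([62, 1202, 174]) cube([1783, 30, 128]);
translate([0, 62, 174]) cube([30, 1108, 128]);
translate([1877, 62, 174]) cube([30, 1108, 128]);
translate([96, 0, 302]) cube([75, 1232, 16]);
translate([205, 0, 302]) cube([75, 1232, 16]);
translate([314, 0, 302]) cube([75, 1232, 16]);
translate([423, 0, 302]) cube([75, 1232, 16]);
translate([532, 0, 302]) cube([75, 1232, 16]);
translate([641, 0, 302]) cube([75, 1232, 16]);
translate([750, 0, 302]) cube([75, 1232, 16]);
translate([859, 0, 302]) cube([75, 1232, 16]);
translate([968, 0, 302]) cube([75, 1232, 16]);
translate([1077, 0, 302]) cube([75, 1232, 16]);
translate([1186, 0, 302]) cube([75, 1232, 16]);
translate([1295, 0, 302]) cube([75, 1232, 16]);
translate([1404, 0, 302]) cube([75, 1232, 16]);
translate([1513, 0, 302]) cube([75, 1232, 16]);
translate([1622, 0, 302]) cube([75, 1232, 16]);
translate([1731, 0, 302]) cube([75, 1232, 16]);


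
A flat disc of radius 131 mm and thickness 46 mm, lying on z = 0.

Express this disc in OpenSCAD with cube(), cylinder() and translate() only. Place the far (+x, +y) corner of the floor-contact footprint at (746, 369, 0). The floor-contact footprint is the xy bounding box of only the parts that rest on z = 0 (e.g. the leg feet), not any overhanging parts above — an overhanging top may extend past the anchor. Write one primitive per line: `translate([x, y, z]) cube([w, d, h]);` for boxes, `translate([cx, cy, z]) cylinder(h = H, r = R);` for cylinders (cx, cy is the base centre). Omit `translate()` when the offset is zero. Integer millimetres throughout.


translate([615, 238, 0]) cylinder(h = 46, r = 131);


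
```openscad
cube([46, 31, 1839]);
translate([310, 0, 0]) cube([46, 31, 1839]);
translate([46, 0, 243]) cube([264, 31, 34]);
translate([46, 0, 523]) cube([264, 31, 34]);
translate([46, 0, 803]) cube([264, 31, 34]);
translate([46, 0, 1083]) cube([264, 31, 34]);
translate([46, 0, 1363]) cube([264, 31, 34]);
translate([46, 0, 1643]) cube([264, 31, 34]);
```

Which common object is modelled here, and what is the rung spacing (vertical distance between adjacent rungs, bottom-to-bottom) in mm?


A ladder. The rung spacing is 280 mm.

Two tall 46×31 posts with 6 short bars between them — a ladder. Adjacent rungs sit at z = 243 and z = 523, so the spacing is 523 − 243 = 280 mm.


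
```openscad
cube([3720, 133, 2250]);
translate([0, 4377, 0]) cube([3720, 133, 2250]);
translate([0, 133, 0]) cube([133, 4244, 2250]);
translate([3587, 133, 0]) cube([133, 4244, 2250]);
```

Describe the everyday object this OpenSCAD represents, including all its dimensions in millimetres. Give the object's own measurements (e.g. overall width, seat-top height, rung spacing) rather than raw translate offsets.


The wall frame of a small rectangular building: four walls, each 2250 mm tall and 133 mm thick, enclosing a footprint 3720 mm (x) by 4510 mm (y) outside-to-outside, with no floor or roof. The front and back walls (the −y and +y sides) span the full width; the two side walls fit between them.


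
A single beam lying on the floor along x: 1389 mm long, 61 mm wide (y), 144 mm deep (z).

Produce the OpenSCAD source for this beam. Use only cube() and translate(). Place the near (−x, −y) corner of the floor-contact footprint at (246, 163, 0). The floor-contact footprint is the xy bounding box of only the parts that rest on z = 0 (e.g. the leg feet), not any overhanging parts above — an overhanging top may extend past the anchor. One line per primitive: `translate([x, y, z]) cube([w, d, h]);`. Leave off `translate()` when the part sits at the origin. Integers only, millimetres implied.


translate([246, 163, 0]) cube([1389, 61, 144]);


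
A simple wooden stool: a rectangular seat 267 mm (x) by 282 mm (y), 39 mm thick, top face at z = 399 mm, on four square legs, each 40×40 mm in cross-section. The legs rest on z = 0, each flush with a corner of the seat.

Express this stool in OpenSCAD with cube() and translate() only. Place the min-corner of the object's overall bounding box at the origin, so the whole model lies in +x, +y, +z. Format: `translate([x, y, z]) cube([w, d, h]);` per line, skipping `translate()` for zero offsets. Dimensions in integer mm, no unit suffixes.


translate([0, 0, 360]) cube([267, 282, 39]);
cube([40, 40, 360]);
translate([227, 0, 0]) cube([40, 40, 360]);
translate([0, 242, 0]) cube([40, 40, 360]);
translate([227, 242, 0]) cube([40, 40, 360]);


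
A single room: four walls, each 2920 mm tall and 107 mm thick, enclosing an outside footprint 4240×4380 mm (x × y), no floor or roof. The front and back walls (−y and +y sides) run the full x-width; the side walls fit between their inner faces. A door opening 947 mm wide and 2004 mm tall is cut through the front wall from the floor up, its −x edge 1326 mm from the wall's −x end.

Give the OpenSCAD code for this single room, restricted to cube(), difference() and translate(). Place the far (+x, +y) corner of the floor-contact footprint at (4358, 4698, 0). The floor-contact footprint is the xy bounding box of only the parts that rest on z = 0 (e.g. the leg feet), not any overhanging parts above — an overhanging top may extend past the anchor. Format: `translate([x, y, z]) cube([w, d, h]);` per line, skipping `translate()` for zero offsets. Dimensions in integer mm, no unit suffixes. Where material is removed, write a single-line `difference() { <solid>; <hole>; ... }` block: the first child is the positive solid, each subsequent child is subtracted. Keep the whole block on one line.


difference() { translate([118, 318, 0]) cube([4240, 107, 2920]); translate([1444, 318, 0]) cube([947, 107, 2004]); }
translate([118, 4591, 0]) cube([4240, 107, 2920]);
translate([118, 425, 0]) cube([107, 4166, 2920]);
translate([4251, 425, 0]) cube([107, 4166, 2920]);


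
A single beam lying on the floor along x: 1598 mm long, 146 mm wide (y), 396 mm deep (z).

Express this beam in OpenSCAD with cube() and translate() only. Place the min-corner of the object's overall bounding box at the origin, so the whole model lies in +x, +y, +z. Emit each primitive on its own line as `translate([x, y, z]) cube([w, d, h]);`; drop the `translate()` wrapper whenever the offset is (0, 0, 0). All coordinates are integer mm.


cube([1598, 146, 396]);


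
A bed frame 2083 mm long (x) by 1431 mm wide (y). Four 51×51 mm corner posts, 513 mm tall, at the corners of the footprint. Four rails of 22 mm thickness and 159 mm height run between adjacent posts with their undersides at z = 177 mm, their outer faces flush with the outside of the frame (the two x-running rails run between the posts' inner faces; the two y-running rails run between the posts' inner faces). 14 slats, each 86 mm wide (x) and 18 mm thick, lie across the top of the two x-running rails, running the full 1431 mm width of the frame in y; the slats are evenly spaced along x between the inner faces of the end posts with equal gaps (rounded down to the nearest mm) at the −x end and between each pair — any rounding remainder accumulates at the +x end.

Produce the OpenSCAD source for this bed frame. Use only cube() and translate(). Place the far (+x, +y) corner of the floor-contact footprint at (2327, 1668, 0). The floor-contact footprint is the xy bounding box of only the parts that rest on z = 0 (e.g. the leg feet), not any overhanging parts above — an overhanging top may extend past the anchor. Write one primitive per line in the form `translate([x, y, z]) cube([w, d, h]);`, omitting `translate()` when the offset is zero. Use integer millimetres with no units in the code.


translate([244, 237, 0]) cube([51, 51, 513]);
translate([244, 1617, 0]) cube([51, 51, 513]);
translate([2276, 237, 0]) cube([51, 51, 513]);
translate([2276, 1617, 0]) cube([51, 51, 513]);
translate([295, 237, 177]) cube([1981, 22, 159]);
translate([295, 1646, 177]) cube([1981, 22, 159]);
translate([244, 288, 177]) cube([22, 1329, 159]);
translate([2305, 288, 177]) cube([22, 1329, 159]);
translate([346, 237, 336]) cube([86, 1431, 18]);
translate([483, 237, 336]) cube([86, 1431, 18]);
translate([620, 237, 336]) cube([86, 1431, 18]);
translate([757, 237, 336]) cube([86, 1431, 18]);
translate([894, 237, 336]) cube([86, 1431, 18]);
translate([1031, 237, 336]) cube([86, 1431, 18]);
translate([1168, 237, 336]) cube([86, 1431, 18]);
translate([1305, 237, 336]) cube([86, 1431, 18]);
translate([1442, 237, 336]) cube([86, 1431, 18]);
translate([1579, 237, 336]) cube([86, 1431, 18]);
translate([1716, 237, 336]) cube([86, 1431, 18]);
translate([1853, 237, 336]) cube([86, 1431, 18]);
translate([1990, 237, 336]) cube([86, 1431, 18]);
translate([2127, 237, 336]) cube([86, 1431, 18]);


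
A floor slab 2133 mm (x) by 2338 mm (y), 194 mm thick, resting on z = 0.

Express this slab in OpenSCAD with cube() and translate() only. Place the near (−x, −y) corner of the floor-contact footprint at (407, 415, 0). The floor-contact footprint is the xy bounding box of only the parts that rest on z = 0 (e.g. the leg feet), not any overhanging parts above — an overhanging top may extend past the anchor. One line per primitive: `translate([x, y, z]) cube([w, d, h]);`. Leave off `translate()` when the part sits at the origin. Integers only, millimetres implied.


translate([407, 415, 0]) cube([2133, 2338, 194]);


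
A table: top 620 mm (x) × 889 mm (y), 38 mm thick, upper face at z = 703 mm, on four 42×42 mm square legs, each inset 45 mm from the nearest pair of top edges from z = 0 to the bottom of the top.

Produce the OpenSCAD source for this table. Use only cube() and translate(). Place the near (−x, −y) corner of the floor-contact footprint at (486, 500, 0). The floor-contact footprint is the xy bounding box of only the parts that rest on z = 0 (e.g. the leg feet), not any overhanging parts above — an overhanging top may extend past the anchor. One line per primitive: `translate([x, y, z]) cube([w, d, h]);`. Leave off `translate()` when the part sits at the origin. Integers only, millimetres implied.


translate([441, 455, 665]) cube([620, 889, 38]);
translate([486, 500, 0]) cube([42, 42, 665]);
translate([974, 500, 0]) cube([42, 42, 665]);
translate([486, 1257, 0]) cube([42, 42, 665]);
translate([974, 1257, 0]) cube([42, 42, 665]);


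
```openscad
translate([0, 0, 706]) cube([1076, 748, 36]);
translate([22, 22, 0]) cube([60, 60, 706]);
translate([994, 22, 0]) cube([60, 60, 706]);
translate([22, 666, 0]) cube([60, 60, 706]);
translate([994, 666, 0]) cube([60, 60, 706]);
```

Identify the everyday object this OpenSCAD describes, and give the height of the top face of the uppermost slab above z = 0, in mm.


A table. The table height is 742 mm.

A 1076×748×36 slab sits at z = 706 on four 60 mm square posts — a table. The top surface is at 706 + 36 = 742 mm.


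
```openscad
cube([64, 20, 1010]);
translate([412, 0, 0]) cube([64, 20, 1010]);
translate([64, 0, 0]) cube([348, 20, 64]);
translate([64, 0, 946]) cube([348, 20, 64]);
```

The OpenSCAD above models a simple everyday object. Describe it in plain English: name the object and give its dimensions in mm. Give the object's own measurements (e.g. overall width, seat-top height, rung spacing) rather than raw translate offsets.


A rectangular picture frame lying in the x–z plane (depth along y). The opening is 348 mm wide (x) by 882 mm tall (z), surrounded by a border 64 mm wide on all four sides. The frame is 20 mm deep and is made of two full-height vertical stiles with two horizontal rails fitted between them.


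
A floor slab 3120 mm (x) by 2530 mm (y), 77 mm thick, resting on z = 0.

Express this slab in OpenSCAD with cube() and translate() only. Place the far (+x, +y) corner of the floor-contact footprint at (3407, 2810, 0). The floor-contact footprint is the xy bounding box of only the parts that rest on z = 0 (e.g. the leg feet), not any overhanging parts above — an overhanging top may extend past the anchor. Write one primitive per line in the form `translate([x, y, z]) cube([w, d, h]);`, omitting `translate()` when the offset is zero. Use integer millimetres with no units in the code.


translate([287, 280, 0]) cube([3120, 2530, 77]);


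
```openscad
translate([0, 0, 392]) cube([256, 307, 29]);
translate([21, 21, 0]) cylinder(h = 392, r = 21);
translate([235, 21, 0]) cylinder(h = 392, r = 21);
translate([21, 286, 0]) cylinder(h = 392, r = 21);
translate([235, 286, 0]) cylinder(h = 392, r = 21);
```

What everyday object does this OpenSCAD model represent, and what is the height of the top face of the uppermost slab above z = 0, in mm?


A stool. The seat height is 421 mm.

A 256×307×29 slab at z = 392 on four corner cylinders — a stool. The seat top is 392 + 29 = 421 mm.


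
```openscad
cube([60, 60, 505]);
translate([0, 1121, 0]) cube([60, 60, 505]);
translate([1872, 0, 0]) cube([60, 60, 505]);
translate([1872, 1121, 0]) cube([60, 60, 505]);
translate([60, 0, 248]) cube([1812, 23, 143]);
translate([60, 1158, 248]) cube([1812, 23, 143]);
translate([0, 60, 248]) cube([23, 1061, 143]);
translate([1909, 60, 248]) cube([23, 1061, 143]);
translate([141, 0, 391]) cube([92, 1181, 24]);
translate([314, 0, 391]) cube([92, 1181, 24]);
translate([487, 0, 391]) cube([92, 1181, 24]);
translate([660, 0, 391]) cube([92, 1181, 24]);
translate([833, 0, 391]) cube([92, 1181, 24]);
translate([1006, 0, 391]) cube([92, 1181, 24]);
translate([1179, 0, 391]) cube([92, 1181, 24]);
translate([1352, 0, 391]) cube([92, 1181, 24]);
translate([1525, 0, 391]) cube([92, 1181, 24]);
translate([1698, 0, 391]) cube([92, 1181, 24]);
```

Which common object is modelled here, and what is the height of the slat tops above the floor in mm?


A bed frame. The slat-top height is 415 mm.

Four posts, four rails, and a row of slats — a bed frame. Slats sit on the rails at z = 248 + 143 = 391; with slat thickness 24, the top is 415 mm.


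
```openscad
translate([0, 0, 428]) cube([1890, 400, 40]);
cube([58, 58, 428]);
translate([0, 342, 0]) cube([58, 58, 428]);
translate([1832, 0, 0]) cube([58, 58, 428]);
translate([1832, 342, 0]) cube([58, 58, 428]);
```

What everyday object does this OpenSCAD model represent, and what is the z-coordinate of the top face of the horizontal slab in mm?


A bench. The seat-top height is 468 mm.

A long slab on four corner posts — a bench. The slab sits at z = 428 with thickness 40, so the top is 428 + 40 = 468 mm.


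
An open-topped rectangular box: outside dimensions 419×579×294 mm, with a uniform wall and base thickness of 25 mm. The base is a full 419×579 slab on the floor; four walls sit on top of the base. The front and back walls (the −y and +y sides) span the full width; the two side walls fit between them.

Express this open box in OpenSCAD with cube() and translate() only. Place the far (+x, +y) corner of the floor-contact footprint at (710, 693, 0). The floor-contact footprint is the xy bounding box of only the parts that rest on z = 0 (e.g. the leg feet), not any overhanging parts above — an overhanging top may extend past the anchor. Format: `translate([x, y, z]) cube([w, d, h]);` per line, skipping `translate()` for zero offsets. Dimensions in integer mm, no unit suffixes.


translate([291, 114, 0]) cube([419, 579, 25]);
translate([291, 114, 25]) cube([419, 25, 269]);
translate([291, 668, 25]) cube([419, 25, 269]);
translate([291, 139, 25]) cube([25, 529, 269]);
translate([685, 139, 25]) cube([25, 529, 269]);


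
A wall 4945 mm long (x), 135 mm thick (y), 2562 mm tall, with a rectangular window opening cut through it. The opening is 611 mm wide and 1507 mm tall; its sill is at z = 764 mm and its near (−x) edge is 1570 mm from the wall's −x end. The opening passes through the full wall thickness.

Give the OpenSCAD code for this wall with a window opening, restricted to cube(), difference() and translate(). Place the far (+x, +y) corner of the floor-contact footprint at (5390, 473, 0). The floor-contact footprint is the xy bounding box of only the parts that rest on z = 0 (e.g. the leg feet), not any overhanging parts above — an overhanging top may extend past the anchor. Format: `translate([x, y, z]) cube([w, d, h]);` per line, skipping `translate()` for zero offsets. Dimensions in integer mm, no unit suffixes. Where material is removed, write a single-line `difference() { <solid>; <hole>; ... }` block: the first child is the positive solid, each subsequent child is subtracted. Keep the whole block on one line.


difference() { translate([445, 338, 0]) cube([4945, 135, 2562]); translate([2015, 338, 764]) cube([611, 135, 1507]); }
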